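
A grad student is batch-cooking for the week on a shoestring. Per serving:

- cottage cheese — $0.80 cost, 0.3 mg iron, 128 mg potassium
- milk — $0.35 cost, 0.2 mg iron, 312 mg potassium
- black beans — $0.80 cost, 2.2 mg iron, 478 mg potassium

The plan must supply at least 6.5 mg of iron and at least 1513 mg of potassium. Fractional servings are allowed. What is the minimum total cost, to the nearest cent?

$2.47

Two binding constraints pin down two serving amounts, so the optimal mix uses at most two foods. The candidates are each food alone (scaled to the tighter of iron/potassium) and each pair with both constraints tight.
cottage cheese only: max(6.5/0.3, 1513/128) = 21.67 servings → $17.33.
milk only: max(6.5/0.2, 1513/312) = 32.5 servings → $11.38.
black beans only: max(6.5/2.2, 1513/478) = 3.165 servings → $2.53.
cottage cheese + milk: intersection lies outside the first quadrant.
cottage cheese + black beans with both tight: 1.603 servings and 2.736 servings → $3.47.
milk + black beans with both tight: 0.3751 servings and 2.92 servings → $2.47.
So the least-cost plan costs $2.47.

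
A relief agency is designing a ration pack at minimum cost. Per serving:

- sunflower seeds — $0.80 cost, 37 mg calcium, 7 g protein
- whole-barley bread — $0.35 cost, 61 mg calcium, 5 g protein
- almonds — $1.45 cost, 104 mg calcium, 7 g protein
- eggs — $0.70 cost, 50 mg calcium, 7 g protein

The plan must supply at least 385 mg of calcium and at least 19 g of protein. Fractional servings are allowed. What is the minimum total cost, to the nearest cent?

Check every corner: each single food scaled to meet both minima, and each pair solved so both constraints bind.
sunflower seeds only: max(385/37, 19/7) = 10.41 servings → $8.32.
whole-barley bread only: max(385/61, 19/5) = 6.311 servings → $2.21.
almonds only: max(385/104, 19/7) = 3.702 servings → $5.37.
eggs only: max(385/50, 19/7) = 7.7 servings → $5.39.
sunflower seeds + whole-barley bread with both targets exact would need a negative amount; discard.
sunflower seeds + almonds with both targets exact would need a negative amount; discard.
sunflower seeds + eggs with both targets exact would need a negative amount; discard.
whole-barley bread + almonds: the both-tight solution has a negative serving — not a feasible corner.
whole-barley bread + eggs: the both-tight solution has a negative serving — not a feasible corner.
almonds + eggs: intersection lies outside the first quadrant.
The minimum over all feasible corners is $2.21.

$2.21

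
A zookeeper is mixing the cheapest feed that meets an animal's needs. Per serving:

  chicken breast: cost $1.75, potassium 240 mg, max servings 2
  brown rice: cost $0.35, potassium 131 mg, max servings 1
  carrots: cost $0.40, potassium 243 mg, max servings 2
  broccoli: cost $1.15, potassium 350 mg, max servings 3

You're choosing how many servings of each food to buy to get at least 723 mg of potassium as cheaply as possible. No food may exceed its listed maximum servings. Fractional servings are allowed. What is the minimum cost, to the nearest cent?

$1.50

Cost per mg of potassium: carrots $0.0016, brown rice $0.0027, broccoli $0.0033, chicken breast $0.0073.
Take 2 servings of carrots: +486.0 mg potassium for $0.80 (total $0.80, still need 237.0 mg).
Take 1 serving of brown rice: +131.0 mg potassium for $0.35 (total $1.15, still need 106.0 mg).
Take 0.3029 servings of broccoli: +106.0 mg potassium for $0.35 (total $1.50, still need 0.0 mg).
Filling from the cheapest source first is optimal under one linear minimum: $1.50.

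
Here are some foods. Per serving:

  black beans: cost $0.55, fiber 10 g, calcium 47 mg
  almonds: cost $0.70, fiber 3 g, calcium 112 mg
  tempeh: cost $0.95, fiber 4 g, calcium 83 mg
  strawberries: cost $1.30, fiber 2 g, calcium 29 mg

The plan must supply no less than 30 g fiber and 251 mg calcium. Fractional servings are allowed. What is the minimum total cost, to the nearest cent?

$2.25

The cheapest plan sits at a corner of the feasible region — with two constraints it uses at most two foods.
black beans only: max(30/10, 251/47) = 5.34 servings → $2.94.
almonds only: max(30/3, 251/112) = 10 servings → $7.00.
tempeh only: max(30/4, 251/83) = 7.5 servings → $7.12.
strawberries only: max(30/2, 251/29) = 15 servings → $19.50.
black beans + almonds with both tight: 2.663 servings and 1.124 servings → $2.25.
black beans + tempeh with both tight: 2.315 servings and 1.713 servings → $2.90.
black beans + strawberries with both tight: 1.878 servings and 5.612 servings → $8.33.
almonds + tempeh: the both-tight solution has a negative serving — not a feasible corner.
almonds + strawberries with both targets exact would need a negative amount; discard.
tempeh + strawberries: intersection lies outside the first quadrant.
The minimum over all feasible corners is $2.25.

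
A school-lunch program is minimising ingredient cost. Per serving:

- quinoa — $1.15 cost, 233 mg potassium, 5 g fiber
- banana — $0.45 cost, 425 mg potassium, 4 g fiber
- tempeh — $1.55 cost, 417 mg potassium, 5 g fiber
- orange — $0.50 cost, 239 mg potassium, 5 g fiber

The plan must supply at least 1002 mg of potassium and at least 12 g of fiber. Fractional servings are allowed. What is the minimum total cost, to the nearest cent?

$1.29

This is a tiny linear program; its minimum lies at a vertex of the feasible set. List the vertices and price them.
quinoa only: max(1002/233, 12/5) = 4.3 servings → $4.95.
banana only: max(1002/425, 12/4) = 3 servings → $1.35.
tempeh only: max(1002/417, 12/5) = 2.403 servings → $3.72.
orange only: max(1002/239, 12/5) = 4.192 servings → $2.10.
quinoa + banana with both tight: 0.9153 servings and 1.856 servings → $1.89.
quinoa + tempeh with both targets exact would need a negative amount; discard.
quinoa + orange: intersection lies outside the first quadrant.
banana + tempeh with both tight: 0.01313 servings and 2.389 servings → $3.71.
banana + orange with both tight: 1.832 servings and 0.9341 servings → $1.29.
tempeh + orange: intersection lies outside the first quadrant.
Cheapest feasible corner: $1.29.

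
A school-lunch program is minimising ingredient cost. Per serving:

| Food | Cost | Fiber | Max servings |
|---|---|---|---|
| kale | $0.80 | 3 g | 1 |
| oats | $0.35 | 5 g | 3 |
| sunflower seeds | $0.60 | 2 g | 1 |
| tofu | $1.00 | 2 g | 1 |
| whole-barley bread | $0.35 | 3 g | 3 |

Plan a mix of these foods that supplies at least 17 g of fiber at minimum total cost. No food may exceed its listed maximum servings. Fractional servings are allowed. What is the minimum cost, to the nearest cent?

Cost per g of fiber: oats $0.0700, whole-barley bread $0.1167, kale $0.2667, sunflower seeds $0.3000, tofu $0.5000.
Take 3 servings of oats: +15.0 g fiber for $1.05 (total $1.05, still need 2.0 g).
Take 0.6667 servings of whole-barley bread: +2.0 g fiber for $0.23 (total $1.28, still need 0.0 g).
Greedy by cheapest-per-g is optimal for a single linear constraint, so the minimum cost is $1.28.

$1.28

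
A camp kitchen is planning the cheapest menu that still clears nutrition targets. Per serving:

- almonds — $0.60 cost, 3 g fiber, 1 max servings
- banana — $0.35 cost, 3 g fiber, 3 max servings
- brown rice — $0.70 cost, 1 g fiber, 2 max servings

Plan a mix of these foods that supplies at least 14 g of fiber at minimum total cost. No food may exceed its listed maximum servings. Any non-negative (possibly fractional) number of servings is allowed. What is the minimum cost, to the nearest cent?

$3.05

Cost per g of fiber: banana $0.1167, almonds $0.2000, brown rice $0.7000.
Take 3 servings of banana: +9.0 g fiber for $1.05 (total $1.05, still need 5.0 g).
Take 1 serving of almonds: +3.0 g fiber for $0.60 (total $1.65, still need 2.0 g).
Take 2 servings of brown rice: +2.0 g fiber for $1.40 (total $3.05, still need 0.0 g).
Greedy by cheapest-per-g is optimal for a single linear constraint, so the minimum cost is $3.05.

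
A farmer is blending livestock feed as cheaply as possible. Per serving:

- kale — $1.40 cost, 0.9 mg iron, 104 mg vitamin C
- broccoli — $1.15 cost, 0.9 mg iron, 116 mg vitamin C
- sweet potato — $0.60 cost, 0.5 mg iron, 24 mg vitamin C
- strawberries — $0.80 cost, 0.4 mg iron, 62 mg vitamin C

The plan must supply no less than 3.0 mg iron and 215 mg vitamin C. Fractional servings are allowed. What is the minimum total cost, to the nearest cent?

At the optimum either one food covers both requirements or two foods hit both targets exactly; no other combination can be cheaper.
kale only: max(3.0/0.9, 215/104) = 3.333 servings → $4.67.
broccoli only: max(3.0/0.9, 215/116) = 3.333 servings → $3.83.
sweet potato only: max(3.0/0.5, 215/24) = 8.958 servings → $5.38.
strawberries only: max(3.0/0.4, 215/62) = 7.5 servings → $6.00.
kale + broccoli with both targets exact would need a negative amount; discard.
kale + sweet potato with both tight: 1.168 servings and 3.898 servings → $3.97.
kale + strawberries: the both-tight solution has a negative serving — not a feasible corner.
broccoli + sweet potato with both tight: 0.9753 servings and 4.245 servings → $3.67.
broccoli + strawberries: intersection lies outside the first quadrant.
sweet potato + strawberries with both tight: 4.673 servings and 1.659 servings → $4.13.
So the least-cost plan costs $3.67.

$3.67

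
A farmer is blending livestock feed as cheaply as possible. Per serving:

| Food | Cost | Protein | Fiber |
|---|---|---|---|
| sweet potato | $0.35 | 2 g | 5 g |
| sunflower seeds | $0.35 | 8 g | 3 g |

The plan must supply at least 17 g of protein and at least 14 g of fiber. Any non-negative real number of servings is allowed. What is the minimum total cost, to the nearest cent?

The cheapest plan sits at a corner of the feasible region — with two constraints it uses at most two foods.
sweet potato only: max(17/2, 14/5) = 8.5 servings → $2.98.
sunflower seeds only: max(17/8, 14/3) = 4.667 servings → $1.63.
sweet potato + sunflower seeds with both tight: 1.794 servings and 1.676 servings → $1.21.
Cheapest feasible corner: $1.21.

$1.21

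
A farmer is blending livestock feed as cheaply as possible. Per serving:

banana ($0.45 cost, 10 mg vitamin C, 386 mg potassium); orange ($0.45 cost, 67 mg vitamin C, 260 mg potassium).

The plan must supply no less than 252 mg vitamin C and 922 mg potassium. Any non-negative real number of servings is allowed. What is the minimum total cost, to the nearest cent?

$1.69

An LP optimum is at a vertex; with two nutrient constraints at most two foods are used. Check each candidate.
banana only: max(252/10, 922/386) = 25.2 servings → $11.34.
orange only: max(252/67, 922/260) = 3.761 servings → $1.69.
banana + orange: the both-tight solution has a negative serving — not a feasible corner.
So the least-cost plan costs $1.69.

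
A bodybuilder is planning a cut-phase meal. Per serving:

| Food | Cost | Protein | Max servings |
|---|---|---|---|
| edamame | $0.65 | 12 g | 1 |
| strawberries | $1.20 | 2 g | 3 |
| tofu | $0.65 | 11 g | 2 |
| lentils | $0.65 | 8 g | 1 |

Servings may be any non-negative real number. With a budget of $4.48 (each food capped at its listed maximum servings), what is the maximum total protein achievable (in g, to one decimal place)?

Protein per dollar: edamame 18.46, tofu 16.92, lentils 12.31, strawberries 1.667.
Take 1 serving of edamame: spends $0.65, +12.0 g protein (running total 12.0 g).
Take 2 servings of tofu: spends $1.30, +22.0 g protein (running total 34.0 g).
Take 1 serving of lentils: spends $0.65, +8.0 g protein (running total 42.0 g).
Take 1.567 servings of strawberries: spends $1.88, +3.1 g protein (running total 45.1 g).
Filling greedily by protein-per-dollar is optimal for one linear limit, giving 45.1 g.

45.1 g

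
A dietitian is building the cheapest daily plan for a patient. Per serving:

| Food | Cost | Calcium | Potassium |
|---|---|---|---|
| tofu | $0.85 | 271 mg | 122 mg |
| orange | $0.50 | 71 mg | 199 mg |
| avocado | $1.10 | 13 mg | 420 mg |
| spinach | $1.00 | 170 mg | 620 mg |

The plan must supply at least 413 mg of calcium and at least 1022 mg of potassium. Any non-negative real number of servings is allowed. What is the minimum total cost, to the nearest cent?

$2.01

With two linear requirements the optimum uses one or two foods; enumerate the corners.
tofu only: max(413/271, 1022/122) = 8.377 servings → $7.12.
orange only: max(413/71, 1022/199) = 5.817 servings → $2.91.
avocado only: max(413/13, 1022/420) = 31.77 servings → $34.95.
spinach only: max(413/170, 1022/620) = 2.429 servings → $2.43.
tofu + orange with both tight: 0.2126 servings and 5.005 servings → $2.68.
tofu + avocado with both tight: 1.427 servings and 2.019 servings → $3.43.
tofu + spinach with both tight: 0.5589 servings and 1.538 servings → $2.01.
orange + avocado: the both-tight solution has a negative serving — not a feasible corner.
orange + spinach with both targets exact would need a negative amount; discard.
avocado + spinach with both targets exact would need a negative amount; discard.
So the least-cost plan costs $2.01.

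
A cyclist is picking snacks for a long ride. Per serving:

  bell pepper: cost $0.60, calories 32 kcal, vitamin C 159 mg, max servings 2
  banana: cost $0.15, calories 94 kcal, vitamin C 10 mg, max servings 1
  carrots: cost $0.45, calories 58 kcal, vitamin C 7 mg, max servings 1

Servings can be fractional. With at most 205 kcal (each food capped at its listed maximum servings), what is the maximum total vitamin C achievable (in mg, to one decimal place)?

Vitamin C per kcal: bell pepper 4.969, carrots 0.1207, banana 0.1064.
Take 2 servings of bell pepper: uses 64 kcal, +318.0 mg vitamin C (running total 318.0 mg).
Take 1 serving of carrots: uses 58 kcal, +7.0 mg vitamin C (running total 325.0 mg).
Take 0.883 servings of banana: uses 83 kcal, +8.8 mg vitamin C (running total 333.8 mg).
Greedy by best ratio exhausts the calories allowance optimally: 333.8 mg.

333.8 mg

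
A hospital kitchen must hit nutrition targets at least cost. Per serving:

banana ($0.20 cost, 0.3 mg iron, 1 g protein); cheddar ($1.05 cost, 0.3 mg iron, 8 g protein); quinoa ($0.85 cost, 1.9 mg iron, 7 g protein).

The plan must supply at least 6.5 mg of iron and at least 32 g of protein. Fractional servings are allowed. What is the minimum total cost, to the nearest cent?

$3.89

Two binding constraints pin down two serving amounts, so the optimal mix uses at most two foods. The candidates are each food alone (scaled to the tighter of iron/protein) and each pair with both constraints tight.
banana only: max(6.5/0.3, 32/1) = 32 servings → $6.40.
cheddar only: max(6.5/0.3, 32/8) = 21.67 servings → $22.75.
quinoa only: max(6.5/1.9, 32/7) = 4.571 servings → $3.89.
banana + cheddar with both tight: 20.19 servings and 1.476 servings → $5.59.
banana + quinoa: intersection lies outside the first quadrant.
cheddar + quinoa with both tight: 1.168 servings and 3.237 servings → $3.98.
The minimum over all feasible corners is $3.89.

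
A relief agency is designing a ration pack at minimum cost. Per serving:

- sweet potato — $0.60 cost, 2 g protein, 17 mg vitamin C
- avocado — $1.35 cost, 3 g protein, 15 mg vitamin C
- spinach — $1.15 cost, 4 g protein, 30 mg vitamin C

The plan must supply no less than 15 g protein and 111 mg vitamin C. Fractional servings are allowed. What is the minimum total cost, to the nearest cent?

An LP optimum is at a vertex; with two nutrient constraints at most two foods are used. Check each candidate.
sweet potato only: max(15/2, 111/17) = 7.5 servings → $4.50.
avocado only: max(15/3, 111/15) = 7.4 servings → $9.99.
spinach only: max(15/4, 111/30) = 3.75 servings → $4.31.
sweet potato + avocado with both tight: 5.143 servings and 1.571 servings → $5.21.
sweet potato + spinach with both targets exact would need a negative amount; discard.
avocado + spinach with both tight: 0.2 servings and 3.6 servings → $4.41.
The minimum over all feasible corners is $4.31.

$4.31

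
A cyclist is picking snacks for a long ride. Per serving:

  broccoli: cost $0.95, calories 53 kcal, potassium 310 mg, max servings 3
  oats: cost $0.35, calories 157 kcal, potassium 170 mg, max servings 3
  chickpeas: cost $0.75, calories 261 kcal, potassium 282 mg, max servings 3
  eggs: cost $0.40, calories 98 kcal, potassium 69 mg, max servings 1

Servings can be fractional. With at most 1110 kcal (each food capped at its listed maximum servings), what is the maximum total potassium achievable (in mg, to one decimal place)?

1958.6 mg

Potassium per kcal: broccoli 5.849, oats 1.083, chickpeas 1.08, eggs 0.7041.
Take 3 servings of broccoli: uses 159 kcal, +930.0 mg potassium (running total 930.0 mg).
Take 3 servings of oats: uses 471 kcal, +510.0 mg potassium (running total 1440.0 mg).
Take 1.839 servings of chickpeas: uses 480 kcal, +518.6 mg potassium (running total 1958.6 mg).
Filling greedily by potassium-per-kcal is optimal for one linear limit, giving 1958.6 mg.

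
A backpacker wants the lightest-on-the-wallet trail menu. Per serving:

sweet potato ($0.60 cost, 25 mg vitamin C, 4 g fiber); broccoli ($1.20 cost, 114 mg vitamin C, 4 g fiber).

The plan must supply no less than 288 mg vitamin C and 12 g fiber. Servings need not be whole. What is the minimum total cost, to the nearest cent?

$3.24

Two binding constraints pin down two serving amounts, so the optimal mix uses at most two foods. The candidates are each food alone (scaled to the tighter of vitamin C/fiber) and each pair with both constraints tight.
sweet potato only: max(288/25, 12/4) = 11.52 servings → $6.91.
broccoli only: max(288/114, 12/4) = 3 servings → $3.60.
sweet potato + broccoli with both tight: 0.6067 servings and 2.393 servings → $3.24.
The minimum over all feasible corners is $3.24.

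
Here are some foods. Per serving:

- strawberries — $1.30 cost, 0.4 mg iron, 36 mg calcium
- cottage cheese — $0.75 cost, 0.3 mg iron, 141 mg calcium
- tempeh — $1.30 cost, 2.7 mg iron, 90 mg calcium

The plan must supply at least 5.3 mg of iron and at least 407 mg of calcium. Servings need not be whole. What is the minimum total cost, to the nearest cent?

$3.62

Minimising a linear cost over {iron ≥ 5.3, calcium ≥ 407, servings ≥ 0} — the optimum is at a vertex, using one or two foods.
strawberries only: max(5.3/0.4, 407/36) = 13.25 servings → $17.23.
cottage cheese only: max(5.3/0.3, 407/141) = 17.67 servings → $13.25.
tempeh only: max(5.3/2.7, 407/90) = 4.522 servings → $5.88.
strawberries + cottage cheese with both targets exact would need a negative amount; discard.
strawberries + tempeh with both tight: 10.16 servings and 0.4575 servings → $13.81.
cottage cheese + tempeh with both tight: 1.758 servings and 1.768 servings → $3.62.
The minimum over all feasible corners is $3.62.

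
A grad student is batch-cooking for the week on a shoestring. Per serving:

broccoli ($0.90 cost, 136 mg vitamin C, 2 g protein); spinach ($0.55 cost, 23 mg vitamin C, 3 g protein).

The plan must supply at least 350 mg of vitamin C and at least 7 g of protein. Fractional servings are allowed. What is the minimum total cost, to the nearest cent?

$2.59

At the optimum either one food covers both requirements or two foods hit both targets exactly; no other combination can be cheaper.
broccoli only: max(350/136, 7/2) = 3.5 servings → $3.15.
spinach only: max(350/23, 7/3) = 15.22 servings → $8.37.
broccoli + spinach with both tight: 2.456 servings and 0.6961 servings → $2.59.
Cheapest feasible corner: $2.59.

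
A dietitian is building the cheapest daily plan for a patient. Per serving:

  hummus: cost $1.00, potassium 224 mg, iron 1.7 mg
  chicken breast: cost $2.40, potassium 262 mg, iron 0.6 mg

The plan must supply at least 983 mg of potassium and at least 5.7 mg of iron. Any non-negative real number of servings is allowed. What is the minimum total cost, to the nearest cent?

Compare the cost at each extreme point of the feasible region.
hummus only: max(983/224, 5.7/1.7) = 4.388 servings → $4.39.
chicken breast only: max(983/262, 5.7/0.6) = 9.5 servings → $22.80.
hummus + chicken breast with both tight: 2.905 servings and 1.268 servings → $5.95.
The minimum over all feasible corners is $4.39.

$4.39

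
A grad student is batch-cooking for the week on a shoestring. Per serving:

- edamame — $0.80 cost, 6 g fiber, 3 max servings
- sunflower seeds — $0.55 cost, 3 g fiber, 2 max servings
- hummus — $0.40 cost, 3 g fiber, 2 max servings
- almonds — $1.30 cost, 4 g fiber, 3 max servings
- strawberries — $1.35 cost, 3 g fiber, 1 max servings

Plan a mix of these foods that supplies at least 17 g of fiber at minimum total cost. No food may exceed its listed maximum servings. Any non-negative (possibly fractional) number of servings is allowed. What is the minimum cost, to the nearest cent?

$2.27

Cost per g of fiber: edamame $0.1333, hummus $0.1333, sunflower seeds $0.1833, almonds $0.3250, strawberries $0.4500.
Take 2.833 servings of edamame: +17.0 g fiber for $2.27 (total $2.27, still need 0.0 g).
Greedy by cheapest-per-g is optimal for a single linear constraint, so the minimum cost is $2.27.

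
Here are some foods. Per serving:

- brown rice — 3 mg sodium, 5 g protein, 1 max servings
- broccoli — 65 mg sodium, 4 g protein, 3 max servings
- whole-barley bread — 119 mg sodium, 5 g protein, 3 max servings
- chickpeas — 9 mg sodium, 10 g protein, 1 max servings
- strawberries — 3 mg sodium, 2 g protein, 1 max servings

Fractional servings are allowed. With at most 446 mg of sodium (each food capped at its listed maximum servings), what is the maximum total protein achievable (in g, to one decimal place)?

38.9 g

Protein per mg sodium: brown rice 1.667, chickpeas 1.111, strawberries 0.6667, broccoli 0.06154, whole-barley bread 0.04202.
Take 1 serving of brown rice: uses 3 mg sodium, +5.0 g protein (running total 5.0 g).
Take 1 serving of chickpeas: uses 9 mg sodium, +10.0 g protein (running total 15.0 g).
Take 1 serving of strawberries: uses 3 mg sodium, +2.0 g protein (running total 17.0 g).
Take 3 servings of broccoli: uses 195 mg sodium, +12.0 g protein (running total 29.0 g).
Take 1.983 servings of whole-barley bread: uses 236 mg sodium, +9.9 g protein (running total 38.9 g).
Greedy by best ratio exhausts the sodium allowance optimally: 38.9 g.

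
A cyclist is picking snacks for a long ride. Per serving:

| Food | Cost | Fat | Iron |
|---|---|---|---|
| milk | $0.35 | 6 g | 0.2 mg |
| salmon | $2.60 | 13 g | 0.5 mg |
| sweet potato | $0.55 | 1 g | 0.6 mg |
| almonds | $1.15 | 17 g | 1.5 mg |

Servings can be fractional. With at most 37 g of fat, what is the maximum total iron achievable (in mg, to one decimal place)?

Iron per g fat: sweet potato 0.6, almonds 0.08824, salmon 0.03846, milk 0.03333.
With no serving limits, spend the whole fat allowance on sweet potato: 37 g / 1 g × 0.6 mg = 22.2 mg.

22.2 mg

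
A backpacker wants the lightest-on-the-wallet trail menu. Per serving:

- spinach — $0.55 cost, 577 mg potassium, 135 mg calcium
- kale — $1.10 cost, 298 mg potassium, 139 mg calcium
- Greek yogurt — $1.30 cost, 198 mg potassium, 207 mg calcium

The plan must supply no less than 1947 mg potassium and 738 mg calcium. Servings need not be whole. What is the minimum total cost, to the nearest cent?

The cheapest plan sits at a corner of the feasible region — with two constraints it uses at most two foods.
spinach only: max(1947/577, 738/135) = 5.467 servings → $3.01.
kale only: max(1947/298, 738/139) = 6.534 servings → $7.19.
Greek yogurt only: max(1947/198, 738/207) = 9.833 servings → $12.78.
spinach + kale with both tight: 1.269 servings and 4.077 servings → $5.18.
spinach + Greek yogurt with both tight: 2.771 servings and 1.758 servings → $3.81.
kale + Greek yogurt: intersection lies outside the first quadrant.
Cheapest feasible corner: $3.01.

$3.01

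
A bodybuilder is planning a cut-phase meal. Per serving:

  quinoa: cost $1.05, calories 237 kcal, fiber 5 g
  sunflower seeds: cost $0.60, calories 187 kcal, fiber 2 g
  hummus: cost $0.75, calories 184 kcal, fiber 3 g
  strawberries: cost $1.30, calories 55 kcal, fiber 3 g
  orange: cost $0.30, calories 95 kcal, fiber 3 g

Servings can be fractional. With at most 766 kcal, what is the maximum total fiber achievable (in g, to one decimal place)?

Fiber per kcal: strawberries 0.05455, orange 0.03158, quinoa 0.0211, hummus 0.0163, sunflower seeds 0.0107.
With no serving limits, spend the whole calories allowance on strawberries: 766 kcal / 55 kcal × 3 g = 41.8 g.

41.8 g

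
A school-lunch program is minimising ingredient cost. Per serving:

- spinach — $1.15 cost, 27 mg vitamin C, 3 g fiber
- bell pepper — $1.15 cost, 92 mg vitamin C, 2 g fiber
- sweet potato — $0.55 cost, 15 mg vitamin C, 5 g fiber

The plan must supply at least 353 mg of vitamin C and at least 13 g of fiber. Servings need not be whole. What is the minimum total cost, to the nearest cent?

Two binding constraints pin down two serving amounts, so the optimal mix uses at most two foods. The candidates are each food alone (scaled to the tighter of vitamin C/fiber) and each pair with both constraints tight.
spinach only: max(353/27, 13/3) = 13.07 servings → $15.04.
bell pepper only: max(353/92, 13/2) = 6.5 servings → $7.47.
sweet potato only: max(353/15, 13/5) = 23.53 servings → $12.94.
spinach + bell pepper with both tight: 2.207 servings and 3.189 servings → $6.21.
spinach + sweet potato: the both-tight solution has a negative serving — not a feasible corner.
bell pepper + sweet potato with both tight: 3.651 servings and 1.14 servings → $4.83.
So the least-cost plan costs $4.83.

$4.83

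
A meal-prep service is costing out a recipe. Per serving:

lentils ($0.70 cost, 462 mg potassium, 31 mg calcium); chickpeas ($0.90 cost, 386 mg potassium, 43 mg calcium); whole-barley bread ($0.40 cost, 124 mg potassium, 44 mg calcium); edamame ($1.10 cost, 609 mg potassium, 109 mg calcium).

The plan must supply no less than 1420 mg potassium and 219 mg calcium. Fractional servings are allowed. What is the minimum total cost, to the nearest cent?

$2.47

The cheapest plan sits at a corner of the feasible region — with two constraints it uses at most two foods.
lentils only: max(1420/462, 219/31) = 7.065 servings → $4.95.
chickpeas only: max(1420/386, 219/43) = 5.093 servings → $4.58.
whole-barley bread only: max(1420/124, 219/44) = 11.45 servings → $4.58.
edamame only: max(1420/609, 219/109) = 2.332 servings → $2.56.
lentils + chickpeas: intersection lies outside the first quadrant.
lentils + whole-barley bread with both tight: 2.143 servings and 3.467 servings → $2.89.
lentils + edamame with both tight: 0.6801 servings and 1.816 servings → $2.47.
chickpeas + whole-barley bread with both tight: 3.032 servings and 2.015 servings → $3.53.
chickpeas + edamame with both tight: 1.348 servings and 1.478 servings → $2.84.
whole-barley bread + edamame with both targets exact would need a negative amount; discard.
The minimum over all feasible corners is $2.47.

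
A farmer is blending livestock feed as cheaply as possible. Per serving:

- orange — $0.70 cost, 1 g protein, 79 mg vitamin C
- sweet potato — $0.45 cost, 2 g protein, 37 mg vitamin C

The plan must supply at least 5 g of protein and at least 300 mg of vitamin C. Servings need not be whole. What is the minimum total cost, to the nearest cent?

This is a tiny linear program; its minimum lies at a vertex of the feasible set. List the vertices and price them.
orange only: max(5/1, 300/79) = 5 servings → $3.50.
sweet potato only: max(5/2, 300/37) = 8.108 servings → $3.65.
orange + sweet potato with both tight: 3.43 servings and 0.7851 servings → $2.75.
Cheapest feasible corner: $2.75.

$2.75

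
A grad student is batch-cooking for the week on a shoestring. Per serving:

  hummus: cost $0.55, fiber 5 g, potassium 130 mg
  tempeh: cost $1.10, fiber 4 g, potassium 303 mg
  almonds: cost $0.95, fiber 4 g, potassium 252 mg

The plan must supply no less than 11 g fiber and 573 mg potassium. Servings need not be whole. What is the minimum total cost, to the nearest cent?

A basic optimal solution has at most two foods positive. Try each food alone and each pair with both targets met exactly.
hummus only: max(11/5, 573/130) = 4.408 servings → $2.42.
tempeh only: max(11/4, 573/303) = 2.75 servings → $3.02.
almonds only: max(11/4, 573/252) = 2.75 servings → $2.61.
hummus + tempeh with both tight: 1.046 servings and 1.442 servings → $2.16.
hummus + almonds with both tight: 0.6486 servings and 1.939 servings → $2.20.
tempeh + almonds: intersection lies outside the first quadrant.
Cheapest feasible corner: $2.16.

$2.16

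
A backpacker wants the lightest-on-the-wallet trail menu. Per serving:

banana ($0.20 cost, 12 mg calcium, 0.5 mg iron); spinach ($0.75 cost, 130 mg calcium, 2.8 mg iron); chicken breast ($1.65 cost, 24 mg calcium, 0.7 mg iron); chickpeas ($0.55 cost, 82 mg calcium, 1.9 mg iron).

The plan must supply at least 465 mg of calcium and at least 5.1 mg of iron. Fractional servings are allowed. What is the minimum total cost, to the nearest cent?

$2.68

A basic optimal solution has at most two foods positive. Try each food alone and each pair with both targets met exactly.
banana only: max(465/12, 5.1/0.5) = 38.75 servings → $7.75.
spinach only: max(465/130, 5.1/2.8) = 3.577 servings → $2.68.
chicken breast only: max(465/24, 5.1/0.7) = 19.38 servings → $31.97.
chickpeas only: max(465/82, 5.1/1.9) = 5.671 servings → $3.12.
banana + spinach: intersection lies outside the first quadrant.
banana + chicken breast: the both-tight solution has a negative serving — not a feasible corner.
banana + chickpeas: intersection lies outside the first quadrant.
spinach + chicken breast with both targets exact would need a negative amount; discard.
spinach + chickpeas with both targets exact would need a negative amount; discard.
chicken breast + chickpeas: the both-tight solution has a negative serving — not a feasible corner.
So the least-cost plan costs $2.68.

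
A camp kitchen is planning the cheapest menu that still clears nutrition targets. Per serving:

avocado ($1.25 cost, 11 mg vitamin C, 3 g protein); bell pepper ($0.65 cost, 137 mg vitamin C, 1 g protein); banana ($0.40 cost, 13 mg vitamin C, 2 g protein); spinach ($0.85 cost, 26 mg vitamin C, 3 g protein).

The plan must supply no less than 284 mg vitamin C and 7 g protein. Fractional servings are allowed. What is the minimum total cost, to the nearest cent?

$2.22

A basic optimal solution has at most two foods positive. Try each food alone and each pair with both targets met exactly.
avocado only: max(284/11, 7/3) = 25.82 servings → $32.27.
bell pepper only: max(284/137, 7/1) = 7 servings → $4.55.
banana only: max(284/13, 7/2) = 21.85 servings → $8.74.
spinach only: max(284/26, 7/3) = 10.92 servings → $9.28.
avocado + bell pepper with both tight: 1.688 servings and 1.938 servings → $3.37.
avocado + banana with both targets exact would need a negative amount; discard.
avocado + spinach: the both-tight solution has a negative serving — not a feasible corner.
bell pepper + banana with both tight: 1.828 servings and 2.586 servings → $2.22.
bell pepper + spinach with both tight: 1.74 servings and 1.753 servings → $2.62.
banana + spinach: the both-tight solution has a negative serving — not a feasible corner.
Cheapest feasible corner: $2.22.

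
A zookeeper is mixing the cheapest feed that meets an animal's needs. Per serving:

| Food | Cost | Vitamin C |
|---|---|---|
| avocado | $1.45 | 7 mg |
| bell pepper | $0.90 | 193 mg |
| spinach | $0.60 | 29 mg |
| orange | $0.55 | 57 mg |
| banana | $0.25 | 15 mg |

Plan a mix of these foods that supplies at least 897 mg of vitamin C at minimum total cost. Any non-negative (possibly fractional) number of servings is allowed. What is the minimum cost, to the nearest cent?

$4.18

Cost per mg of vitamin C: bell pepper $0.0047, orange $0.0096, banana $0.0167, spinach $0.0207, avocado $0.2071.
With no serving limits, use only bell pepper: 897 mg / 193 mg = 4.648 servings × $0.90 = $4.18.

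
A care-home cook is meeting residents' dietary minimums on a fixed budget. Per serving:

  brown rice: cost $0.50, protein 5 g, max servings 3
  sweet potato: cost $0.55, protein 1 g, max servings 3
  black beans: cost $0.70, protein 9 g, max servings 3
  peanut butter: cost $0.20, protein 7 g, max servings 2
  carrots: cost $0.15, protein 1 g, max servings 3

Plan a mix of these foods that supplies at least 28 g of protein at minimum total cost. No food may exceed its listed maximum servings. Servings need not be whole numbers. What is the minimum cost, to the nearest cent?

$1.49

Cost per g of protein: peanut butter $0.0286, black beans $0.0778, brown rice $0.1000, carrots $0.1500, sweet potato $0.5500.
Take 2 servings of peanut butter: +14.0 g protein for $0.40 (total $0.40, still need 14.0 g).
Take 1.556 servings of black beans: +14.0 g protein for $1.09 (total $1.49, still need 0.0 g).
Greedy by cheapest-per-g is optimal for a single linear constraint, so the minimum cost is $1.49.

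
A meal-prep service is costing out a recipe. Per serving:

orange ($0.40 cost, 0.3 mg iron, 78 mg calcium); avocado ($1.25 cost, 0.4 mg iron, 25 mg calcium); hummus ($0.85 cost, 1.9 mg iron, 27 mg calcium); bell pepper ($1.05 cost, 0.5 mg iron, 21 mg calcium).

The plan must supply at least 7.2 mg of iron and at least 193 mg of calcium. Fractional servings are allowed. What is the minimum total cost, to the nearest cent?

With two linear requirements the optimum uses one or two foods; enumerate the corners.
orange only: max(7.2/0.3, 193/78) = 24 servings → $9.60.
avocado only: max(7.2/0.4, 193/25) = 18 servings → $22.50.
hummus only: max(7.2/1.9, 193/27) = 7.148 servings → $6.08.
bell pepper only: max(7.2/0.5, 193/21) = 14.4 servings → $15.12.
orange + avocado with both targets exact would need a negative amount; discard.
orange + hummus with both tight: 1.23 servings and 3.595 servings → $3.55.
orange + bell pepper with both targets exact would need a negative amount; discard.
avocado + hummus with both tight: 4.695 servings and 2.801 servings → $8.25.
avocado + bell pepper with both targets exact would need a negative amount; discard.
hummus + bell pepper with both tight: 2.072 servings and 6.527 servings → $8.61.
So the least-cost plan costs $3.55.

$3.55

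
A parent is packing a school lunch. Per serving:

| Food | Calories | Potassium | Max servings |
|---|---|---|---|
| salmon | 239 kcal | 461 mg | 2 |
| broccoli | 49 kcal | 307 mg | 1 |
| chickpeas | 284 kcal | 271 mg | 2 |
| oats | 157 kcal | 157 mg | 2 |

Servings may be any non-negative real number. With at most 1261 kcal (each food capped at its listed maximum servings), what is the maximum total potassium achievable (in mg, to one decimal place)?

1943.8 mg

Potassium per kcal: broccoli 6.265, salmon 1.929, oats 1, chickpeas 0.9542.
Take 1 serving of broccoli: uses 49 kcal, +307.0 mg potassium (running total 307.0 mg).
Take 2 servings of salmon: uses 478 kcal, +922.0 mg potassium (running total 1229.0 mg).
Take 2 servings of oats: uses 314 kcal, +314.0 mg potassium (running total 1543.0 mg).
Take 1.479 servings of chickpeas: uses 420 kcal, +400.8 mg potassium (running total 1943.8 mg).
Greedy by best ratio exhausts the calories allowance optimally: 1943.8 mg.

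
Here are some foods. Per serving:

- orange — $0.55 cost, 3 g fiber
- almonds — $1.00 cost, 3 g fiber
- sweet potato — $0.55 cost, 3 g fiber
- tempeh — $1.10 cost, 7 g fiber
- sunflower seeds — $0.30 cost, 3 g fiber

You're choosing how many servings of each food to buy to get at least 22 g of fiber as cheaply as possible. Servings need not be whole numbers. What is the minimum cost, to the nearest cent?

Cost per g of fiber: sunflower seeds $0.1000, tempeh $0.1571, orange $0.1833, sweet potato $0.1833, almonds $0.3333.
With no serving limits, use only sunflower seeds: 22 g / 3 g = 7.333 servings × $0.30 = $2.20.

$2.20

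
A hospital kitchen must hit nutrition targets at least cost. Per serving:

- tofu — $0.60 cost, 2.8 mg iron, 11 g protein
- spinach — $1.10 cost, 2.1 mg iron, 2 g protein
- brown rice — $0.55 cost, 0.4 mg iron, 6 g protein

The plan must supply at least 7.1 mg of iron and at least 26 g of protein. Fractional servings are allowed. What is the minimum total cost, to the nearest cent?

At the optimum either one food covers both requirements or two foods hit both targets exactly; no other combination can be cheaper.
tofu only: max(7.1/2.8, 26/11) = 2.536 servings → $1.52.
spinach only: max(7.1/2.1, 26/2) = 13 servings → $14.30.
brown rice only: max(7.1/0.4, 26/6) = 17.75 servings → $9.76.
tofu + spinach with both tight: 2.309 servings and 0.3029 servings → $1.72.
tofu + brown rice: intersection lies outside the first quadrant.
spinach + brown rice with both tight: 2.729 servings and 3.424 servings → $4.88.
The minimum over all feasible corners is $1.52.

$1.52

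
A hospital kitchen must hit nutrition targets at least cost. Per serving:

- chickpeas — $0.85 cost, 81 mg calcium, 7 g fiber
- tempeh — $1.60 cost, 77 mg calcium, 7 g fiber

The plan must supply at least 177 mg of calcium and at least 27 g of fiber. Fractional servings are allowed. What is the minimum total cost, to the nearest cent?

An LP optimum is at a vertex; with two nutrient constraints at most two foods are used. Check each candidate.
chickpeas only: max(177/81, 27/7) = 3.857 servings → $3.28.
tempeh only: max(177/77, 27/7) = 3.857 servings → $6.17.
chickpeas + tempeh: the both-tight solution has a negative serving — not a feasible corner.
The minimum over all feasible corners is $3.28.

$3.28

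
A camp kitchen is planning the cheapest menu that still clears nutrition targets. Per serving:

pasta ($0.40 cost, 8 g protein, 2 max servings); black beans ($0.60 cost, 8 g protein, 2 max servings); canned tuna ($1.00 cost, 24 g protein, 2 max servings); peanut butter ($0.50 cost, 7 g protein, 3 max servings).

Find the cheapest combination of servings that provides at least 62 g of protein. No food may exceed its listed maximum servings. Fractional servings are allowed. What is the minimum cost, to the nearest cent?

Cost per g of protein: canned tuna $0.0417, pasta $0.0500, peanut butter $0.0714, black beans $0.0750.
Take 2 servings of canned tuna: +48.0 g protein for $2.00 (total $2.00, still need 14.0 g).
Take 1.75 servings of pasta: +14.0 g protein for $0.70 (total $2.70, still need 0.0 g).
Greedy by cheapest-per-g is optimal for a single linear constraint, so the minimum cost is $2.70.

$2.70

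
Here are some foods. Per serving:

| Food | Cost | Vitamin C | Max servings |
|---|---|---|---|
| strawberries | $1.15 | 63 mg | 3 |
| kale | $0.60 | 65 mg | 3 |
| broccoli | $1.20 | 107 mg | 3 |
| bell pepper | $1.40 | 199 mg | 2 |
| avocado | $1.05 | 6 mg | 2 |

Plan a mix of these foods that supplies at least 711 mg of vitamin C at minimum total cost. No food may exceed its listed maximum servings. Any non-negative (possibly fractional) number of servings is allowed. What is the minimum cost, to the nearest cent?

$5.92

Cost per mg of vitamin C: bell pepper $0.0070, kale $0.0092, broccoli $0.0112, strawberries $0.0183, avocado $0.1750.
Take 2 servings of bell pepper: +398.0 mg vitamin C for $2.80 (total $2.80, still need 313.0 mg).
Take 3 servings of kale: +195.0 mg vitamin C for $1.80 (total $4.60, still need 118.0 mg).
Take 1.103 servings of broccoli: +118.0 mg vitamin C for $1.32 (total $5.92, still need 0.0 mg).
Greedy by cheapest-per-mg is optimal for a single linear constraint, so the minimum cost is $5.92.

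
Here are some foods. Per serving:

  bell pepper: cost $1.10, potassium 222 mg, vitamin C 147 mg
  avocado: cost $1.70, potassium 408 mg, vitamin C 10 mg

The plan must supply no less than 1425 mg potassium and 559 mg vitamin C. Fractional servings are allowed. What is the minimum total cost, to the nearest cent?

At the optimum either one food covers both requirements or two foods hit both targets exactly; no other combination can be cheaper.
bell pepper only: max(1425/222, 559/147) = 6.419 servings → $7.06.
avocado only: max(1425/408, 559/10) = 55.9 servings → $95.03.
bell pepper + avocado with both tight: 3.702 servings and 1.478 servings → $6.59.
So the least-cost plan costs $6.59.

$6.59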